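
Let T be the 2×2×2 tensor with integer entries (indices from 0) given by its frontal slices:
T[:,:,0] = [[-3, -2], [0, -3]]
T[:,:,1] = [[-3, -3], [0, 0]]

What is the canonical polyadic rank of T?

Lower bound: the mode-2 unfolding of T (rows indexed by j, columns by (i,k) = (0,0), (0,1), (1,0), (1,1)) is [[-3, -3, 0, 0], [-2, -3, -3, 0]].
There the 2×2 minor on rows j ∈ {0, 1}, columns (i,k) ∈ {(0,0), (0,1)} is det [[-3, -3], [-2, -3]] = 3 ≠ 0, so this unfolding has rank ≥ 2; CP rank is at least every unfolding rank, so rank(T) ≥ 2. (Unfolding ranks only ever bound the CP rank from below — rank(T) can be strictly larger than all of them — so the matching upper bound has to come from an explicit 2-term decomposition.)
Upper bound — finding two terms. Write S_k = T[:,:,k] for the frontal slices: S₀ = [[-3, -2], [0, -3]], S₁ = [[-3, -3], [0, 0]].
If T = a₁ ⊗ b₁ ⊗ c₁ + a₂ ⊗ b₂ ⊗ c₂ then each S_k = c₁[k]·a₁b₁ᵀ + c₂[k]·a₂b₂ᵀ. S₀ and S₁ are linearly independent, so a₁b₁ᵀ and a₂b₂ᵀ must span the same plane of matrices: they are the rank-1 matrices of the form x·S₀ + y·S₁.
det(x·S₀ + y·S₁) is 9·x² + 9·xy = 9·(x + y)(x), vanishing at (x:y) = (1:-1) and (0:1).
M₁ = S₀ − S₁ = [[0, 1], [0, -3]] = [1, -3][0, 1]ᵀ and M₂ = S₁ = [[-3, -3], [0, 0]] = (-3)·[1, 0][1, 1]ᵀ, so take a₁ = [1, -3], b₁ = [0, 1], a₂ = [1, 0], b₂ = [1, 1].
Each slice is an integer combination of E₁ = a₁b₁ᵀ and E₂ = a₂b₂ᵀ: S₀ = E₁ − 3·E₂, S₁ = −3·E₂; reading off coefficients, c₁ = [1, 0] and c₂ = [-3, -3].
Hence T = [1, -3] ⊗ [0, 1] ⊗ [1, 0] + [1, 0] ⊗ [1, 1] ⊗ [-3, -3], so rank(T) ≤ 2.
These bounds meet, so rank(T) = 2.

2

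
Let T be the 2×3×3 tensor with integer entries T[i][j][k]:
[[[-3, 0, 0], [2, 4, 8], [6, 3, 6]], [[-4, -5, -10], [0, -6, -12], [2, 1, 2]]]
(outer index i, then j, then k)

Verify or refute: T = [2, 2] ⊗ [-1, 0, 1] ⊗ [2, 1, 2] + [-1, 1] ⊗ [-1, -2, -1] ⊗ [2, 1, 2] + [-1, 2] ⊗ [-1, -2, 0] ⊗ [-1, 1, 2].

Reconstruct entrywise from the claimed factors. For example, T[1,1,1] = -6 and Σₗ aₗ[1]bₗ[1]cₗ[1] = (2)·(0)·(1) + (1)·(-2)·(1) + (2)·(-2)·(1) = -6; checking all 18 entries, every one matches. The claim holds.

Yes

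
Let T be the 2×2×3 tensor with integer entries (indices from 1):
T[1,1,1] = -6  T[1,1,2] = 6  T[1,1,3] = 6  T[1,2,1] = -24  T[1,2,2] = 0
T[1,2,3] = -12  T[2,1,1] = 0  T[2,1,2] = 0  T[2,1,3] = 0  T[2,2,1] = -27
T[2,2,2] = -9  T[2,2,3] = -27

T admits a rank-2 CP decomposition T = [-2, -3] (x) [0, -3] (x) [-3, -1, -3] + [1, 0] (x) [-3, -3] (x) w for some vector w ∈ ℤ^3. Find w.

Subtract the known terms from T to get the rank-1 residual R = [1, 0] (x) [-3, -3] (x) w, so R[i,j,k] = a[i]·b[j]·w[k]. Pick indices with nonzero a[1]·b[1] = (1)·(-3) = -3. Only the fibre through (1,1,·) is needed: R[1,1,:] = T[1,1,:] − Σₗ aₗ[1]bₗ[1]cₗ = [-6, 6, 6] − (-2)·(0)·[-3, -1, -3] = [-6, 6, 6]. Then w[k] = R[1,1,k] / -3 for each k, giving w = [-6, 6, 6] / -3 = [2, -2, -2].

w = [2, -2, -2]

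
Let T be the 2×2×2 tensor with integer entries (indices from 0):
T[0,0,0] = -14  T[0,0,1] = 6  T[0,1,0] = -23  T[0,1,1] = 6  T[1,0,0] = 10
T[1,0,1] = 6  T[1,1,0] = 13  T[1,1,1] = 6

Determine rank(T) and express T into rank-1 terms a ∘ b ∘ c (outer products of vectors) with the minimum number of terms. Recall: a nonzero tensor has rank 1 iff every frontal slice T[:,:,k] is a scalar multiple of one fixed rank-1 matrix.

Lower bound: in the mode-1 unfolding of T (rows indexed by i, columns by (j,k)) the 2×2 minor on rows i ∈ {0, 1}, columns (j,k) ∈ {(0,0), (0,1)} is det [[-14, 6], [10, 6]] = -144 ≠ 0, so that unfolding has rank ≥ 2 and hence rank(T) ≥ 2 (CP rank is at least every unfolding rank, though it can be larger).
Upper bound: with S_k = T[:,:,k], the two rank-1 terms a₁b₁ᵀ, a₂b₂ᵀ are the rank-1 members of the pencil x·S₀ + y·S₁.
det(x·S₀ + y·S₁) is 48·x² + 72·xy = 24·(2·x + 3·y)(x), vanishing at (x:y) = (3:-2) and (0:1).
M₁ = 3·S₀ − 2·S₁ = [[-54, -81], [18, 27]] = (-9)·[3, -1][2, 3]ᵀ and M₂ = S₁ = [[6, 6], [6, 6]] = 6·[1, 1][1, 1]ᵀ, so take a₁ = [3, -1], b₁ = [2, 3], a₂ = [1, 1], b₂ = [1, 1].
Each slice is an integer combination of E₁ = a₁b₁ᵀ and E₂ = a₂b₂ᵀ: S₀ = −3·E₁ + 4·E₂, S₁ = 6·E₂; reading off coefficients, c₁ = [-3, 0] and c₂ = [4, 6].
Hence T = [3, -1] ∘ [2, 3] ∘ [-3, 0] + [1, 1] ∘ [1, 1] ∘ [4, 6], so rank(T) ≤ 2.
These bounds meet, so rank(T) = 2.

rank(T) = 2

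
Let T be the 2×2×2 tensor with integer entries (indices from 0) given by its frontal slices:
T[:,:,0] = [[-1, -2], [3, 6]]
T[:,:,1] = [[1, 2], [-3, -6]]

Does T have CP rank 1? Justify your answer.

The mode-1 fibre T[:,0,0] = [-1, 3] gives a = [1, -3] (primitive direction); the mode-2 fibre T[0,:,0] = [-1, -2] gives b = [1, 2]; then c[k] = T[0,0,k] / (a[0]·b[0]) = [-1, 1] / 1 = [-1, 1].
Expanding [1, -3] ⊗ [1, 2] ⊗ [-1, 1] reproduces all 8 entries of T, so T = [1, -3] ⊗ [1, 2] ⊗ [-1, 1] and rank(T) ≤ 1.
Equivalently every frontal slice T[:,:,k] is c[k] times the rank-1 matrix [1, -3] ⊗ [1, 2]. So T has rank 1 (it is nonzero).

Yes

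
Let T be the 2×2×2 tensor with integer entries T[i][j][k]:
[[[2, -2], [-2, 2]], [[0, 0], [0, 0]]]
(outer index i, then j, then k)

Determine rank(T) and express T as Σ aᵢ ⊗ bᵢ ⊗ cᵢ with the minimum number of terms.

rank(T) = 1

Lower bound: T ≠ 0 (e.g. T[0,0,0] = 2), so rank(T) ≥ 1.
Upper bound: if T = a ⊗ b ⊗ c then every fibre of T is a multiple of the corresponding factor, so read the factors off the fibres through the nonzero entry T[0,0,0] = 2.
The mode-1 fibre T[:,0,0] = [2, 0] gives a = [1, 0] (primitive direction); the mode-2 fibre T[0,:,0] = [2, -2] gives b = [1, -1]; then c[k] = T[0,0,k] / (a[0]·b[0]) = [2, -2] / 1 = [2, -2].
Expanding [1, 0] ⊗ [1, -1] ⊗ [2, -2] reproduces all 8 entries of T, so T = [1, 0] ⊗ [1, -1] ⊗ [2, -2] and rank(T) ≤ 1.
These bounds meet, so rank(T) = 1.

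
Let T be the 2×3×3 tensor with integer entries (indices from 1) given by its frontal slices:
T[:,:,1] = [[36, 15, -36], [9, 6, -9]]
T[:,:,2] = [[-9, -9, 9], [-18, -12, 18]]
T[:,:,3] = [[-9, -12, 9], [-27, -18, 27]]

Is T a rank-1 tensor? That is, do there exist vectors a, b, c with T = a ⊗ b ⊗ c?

No

The mode-1 unfolding of T (rows indexed by i, columns by (j,k) = (1,1), (1,2), (1,3), (2,1), (2,2), (2,3), (3,1), (3,2), (3,3)) is [[36, -9, -9, 15, -9, -12, -36, 9, 9], [9, -18, -27, 6, -12, -18, -9, 18, 27]].
There the 2×2 minor on rows i ∈ {1, 2}, columns (j,k) ∈ {(1,1), (1,2)} is det [[36, -9], [9, -18]] = -567 ≠ 0, so this unfolding has rank ≥ 2; CP rank is at least every unfolding rank, so rank(T) ≥ 2.
In particular rank(T) ≥ 2 > 1, so T is not rank-1.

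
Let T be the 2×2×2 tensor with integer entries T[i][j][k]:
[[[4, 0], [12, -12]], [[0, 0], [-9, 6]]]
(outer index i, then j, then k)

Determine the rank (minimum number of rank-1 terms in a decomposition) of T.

2

Lower bound: in the mode-1 unfolding of T (rows indexed by i, columns by (j,k)) the 2×2 minor on rows i ∈ {0, 1}, columns (j,k) ∈ {(0,0), (1,0)} is det [[4, 12], [0, -9]] = -36 ≠ 0, so that unfolding has rank ≥ 2 and hence rank(T) ≥ 2 (CP rank is at least every unfolding rank, though it can be larger).
Upper bound: with S_k = T[:,:,k], the two rank-1 terms a₁b₁ᵀ, a₂b₂ᵀ are the rank-1 members of the pencil x·S₀ + y·S₁.
det(x·S₀ + y·S₁) is −36·x² + 24·xy = (-12)·(3·x − 2·y)(x), vanishing at (x:y) = (2:3) and (0:1).
M₁ = 2·S₀ + 3·S₁ = [[8, -12], [0, 0]] = 4·[1, 0][2, -3]ᵀ and M₂ = S₁ = [[0, -12], [0, 6]] = (-6)·[2, -1][0, 1]ᵀ, so take a₁ = [1, 0], b₁ = [2, -3], a₂ = [2, -1], b₂ = [0, 1].
Each slice is an integer combination of E₁ = a₁b₁ᵀ and E₂ = a₂b₂ᵀ: S₀ = 2·E₁ + 9·E₂, S₁ = −6·E₂; reading off coefficients, c₁ = [2, 0] and c₂ = [9, -6].
Hence T = [1, 0] ⊗ [2, -3] ⊗ [2, 0] + [2, -1] ⊗ [0, 1] ⊗ [9, -6], so rank(T) ≤ 2.
These bounds meet, so rank(T) = 2.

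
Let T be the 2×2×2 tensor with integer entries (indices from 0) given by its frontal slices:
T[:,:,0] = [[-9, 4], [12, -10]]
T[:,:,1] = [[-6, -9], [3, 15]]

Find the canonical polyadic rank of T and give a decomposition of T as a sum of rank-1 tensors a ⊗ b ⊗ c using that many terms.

Lower bound: the mode-2 unfolding of T (rows indexed by j, columns by (i,k) = (0,0), (0,1), (1,0), (1,1)) is [[-9, -6, 12, 3], [4, -9, -10, 15]].
There the 2×2 minor on rows j ∈ {0, 1}, columns (i,k) ∈ {(0,0), (0,1)} is det [[-9, -6], [4, -9]] = 105 ≠ 0, so this unfolding has rank ≥ 2; CP rank is at least every unfolding rank, so rank(T) ≥ 2. (Flattening ranks never certify an upper bound on CP rank; for that we must actually write T with 2 rank-1 terms.)
Upper bound — finding two terms. Write S_k = T[:,:,k] for the frontal slices: S₀ = [[-9, 4], [12, -10]], S₁ = [[-6, -9], [3, 15]].
If T = a₁ ⊗ b₁ ⊗ c₁ + a₂ ⊗ b₂ ⊗ c₂ then each S_k = c₁[k]·a₁b₁ᵀ + c₂[k]·a₂b₂ᵀ. S₀ and S₁ are linearly independent, so a₁b₁ᵀ and a₂b₂ᵀ must span the same plane of matrices: they are the rank-1 matrices of the form x·S₀ + y·S₁.
det(x·S₀ + y·S₁) is 42·x² + 21·xy − 63·y² = 21·(2·x + 3·y)(x − y), vanishing at (x:y) = (3:-2) and (1:1).
M₁ = 3·S₀ − 2·S₁ = [[-15, 30], [30, -60]] = (-15)·[1, -2][1, -2]ᵀ and M₂ = S₀ + S₁ = [[-15, -5], [15, 5]] = (-5)·[1, -1][3, 1]ᵀ, so take a₁ = [1, -2], b₁ = [1, -2], a₂ = [1, -1], b₂ = [3, 1].
Each slice is an integer combination of E₁ = a₁b₁ᵀ and E₂ = a₂b₂ᵀ: S₀ = −3·E₁ − 2·E₂, S₁ = 3·E₁ − 3·E₂; reading off coefficients, c₁ = [-3, 3] and c₂ = [-2, -3].
Hence T = [1, -2] ⊗ [1, -2] ⊗ [-3, 3] + [1, -1] ⊗ [3, 1] ⊗ [-2, -3], so rank(T) ≤ 2.
These bounds meet, so rank(T) = 2.

rank(T) = 2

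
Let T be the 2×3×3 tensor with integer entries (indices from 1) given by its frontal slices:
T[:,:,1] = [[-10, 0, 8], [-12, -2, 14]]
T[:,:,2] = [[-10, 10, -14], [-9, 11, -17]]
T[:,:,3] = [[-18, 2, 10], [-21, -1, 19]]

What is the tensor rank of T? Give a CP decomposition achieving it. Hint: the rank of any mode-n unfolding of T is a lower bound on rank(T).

rank(T) = 2

Lower bound: the mode-3 unfolding of T (rows indexed by k, columns by (i,j) = (1,1), (1,2), (1,3), (2,1), (2,2), (2,3)) is [[-10, 0, 8, -12, -2, 14], [-10, 10, -14, -9, 11, -17], [-18, 2, 10, -21, -1, 19]].
There the 2×2 minor on rows k ∈ {1, 2}, columns (i,j) ∈ {(1,1), (1,2)} is det [[-10, 0], [-10, 10]] = -100 ≠ 0, so this unfolding has rank ≥ 2; CP rank is at least every unfolding rank, so rank(T) ≥ 2. (Flattening ranks never certify an upper bound on CP rank; for that we must actually write T with 2 rank-1 terms.)
Upper bound — finding two terms. Write S_k = T[:,:,k] for the frontal slices: S₁ = [[-10, 0, 8], [-12, -2, 14]], S₂ = [[-10, 10, -14], [-9, 11, -17]], S₃ = [[-18, 2, 10], [-21, -1, 19]].
If T = a₁ ⊗ b₁ ⊗ c₁ + a₂ ⊗ b₂ ⊗ c₂ then each S_k = c₁[k]·a₁b₁ᵀ + c₂[k]·a₂b₂ᵀ. S₁ and S₂ are linearly independent, so a₁b₁ᵀ and a₂b₂ᵀ must span the same plane of matrices: they are the rank-1 matrices of the form x·S₁ + y·S₂.
The 2×2 minor of x·S₁ + y·S₂ on rows {1,2}, columns {1,2} is 20·x² + 30·xy − 20·y² = 10·(x + 2·y)(2·x − y), vanishing at (x:y) = (2:-1) and (1:2).
M₁ = 2·S₁ − S₂ = [[-10, -10, 30], [-15, -15, 45]] = (-5)·[2, 3][1, 1, -3]ᵀ and M₂ = S₁ + 2·S₂ = [[-30, 20, -20], [-30, 20, -20]] = (-10)·[1, 1][3, -2, 2]ᵀ, so take a₁ = [2, 3], b₁ = [1, 1, -3], a₂ = [1, 1], b₂ = [3, -2, 2].
Each slice is an integer combination of E₁ = a₁b₁ᵀ and E₂ = a₂b₂ᵀ: S₁ = −2·E₁ − 2·E₂, S₂ = E₁ − 4·E₂, S₃ = −3·E₁ − 4·E₂; reading off coefficients, c₁ = [-2, 1, -3] and c₂ = [-2, -4, -4].
Hence T = [2, 3] ⊗ [1, 1, -3] ⊗ [-2, 1, -3] + [1, 1] ⊗ [3, -2, 2] ⊗ [-2, -4, -4], so rank(T) ≤ 2.
These bounds meet, so rank(T) = 2.
Check entry T[2,2,2] = 11: (3)·(1)·(1) + (1)·(-2)·(-4) = 11.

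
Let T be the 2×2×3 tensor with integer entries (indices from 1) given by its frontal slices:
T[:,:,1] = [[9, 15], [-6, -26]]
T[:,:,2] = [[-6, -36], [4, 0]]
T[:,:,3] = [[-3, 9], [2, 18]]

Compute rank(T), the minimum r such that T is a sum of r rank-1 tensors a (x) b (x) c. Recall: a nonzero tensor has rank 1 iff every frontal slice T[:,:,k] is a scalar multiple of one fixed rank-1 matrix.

2

Lower bound: in the mode-1 unfolding of T (rows indexed by i, columns by (j,k)) the 2×2 minor on rows i ∈ {1, 2}, columns (j,k) ∈ {(1,1), (2,1)} is det [[9, 15], [-6, -26]] = -144 ≠ 0, so that unfolding has rank ≥ 2 and hence rank(T) ≥ 2 (CP rank is at least every unfolding rank, though it can be larger).
Upper bound: with S_k = T[:,:,k], the two rank-1 terms a₁b₁ᵀ, a₂b₂ᵀ are the rank-1 members of the pencil x·S₁ + y·S₂.
det(x·S₁ + y·S₂) is −144·x² − 120·xy + 144·y² = (-24)·(2·x + 3·y)(3·x − 2·y), vanishing at (x:y) = (3:-2) and (2:3).
M₁ = 3·S₁ − 2·S₂ = [[39, 117], [-26, -78]] = 13·[3, -2][1, 3]ᵀ and M₂ = 2·S₁ + 3·S₂ = [[0, -78], [0, -52]] = (-26)·[3, 2][0, 1]ᵀ, so take a₁ = [3, -2], b₁ = [1, 3], a₂ = [3, 2], b₂ = [0, 1].
Each slice is an integer combination of E₁ = a₁b₁ᵀ and E₂ = a₂b₂ᵀ: S₁ = 3·E₁ − 4·E₂, S₂ = −2·E₁ − 6·E₂, S₃ = −E₁ + 6·E₂; reading off coefficients, c₁ = [3, -2, -1] and c₂ = [-4, -6, 6].
Hence T = [3, -2] (x) [1, 3] (x) [3, -2, -1] + [3, 2] (x) [0, 1] (x) [-4, -6, 6], so rank(T) ≤ 2.
These bounds meet, so rank(T) = 2.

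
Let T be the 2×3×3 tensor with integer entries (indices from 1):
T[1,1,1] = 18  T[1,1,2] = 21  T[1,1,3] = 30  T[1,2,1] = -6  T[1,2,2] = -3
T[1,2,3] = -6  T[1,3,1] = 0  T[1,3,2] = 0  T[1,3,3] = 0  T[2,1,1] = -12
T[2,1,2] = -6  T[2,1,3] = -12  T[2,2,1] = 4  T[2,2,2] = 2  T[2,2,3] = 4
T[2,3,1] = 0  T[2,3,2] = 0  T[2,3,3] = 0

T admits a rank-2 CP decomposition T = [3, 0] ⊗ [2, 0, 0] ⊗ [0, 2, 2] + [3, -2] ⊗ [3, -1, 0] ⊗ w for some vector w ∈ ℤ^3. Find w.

w = [2, 1, 2]

Subtract the known terms from T to get the rank-1 residual R = [3, -2] ⊗ [3, -1, 0] ⊗ w, so R[i,j,k] = a[i]·b[j]·w[k]. Pick indices with nonzero a[1]·b[1] = (3)·(3) = 9. Only the fibre through (1,1,·) is needed: R[1,1,:] = T[1,1,:] − Σₗ aₗ[1]bₗ[1]cₗ = [18, 21, 30] − (3)·(2)·[0, 2, 2] = [18, 9, 18]. Then w[k] = R[1,1,k] / 9 for each k, giving w = [18, 9, 18] / 9 = [2, 1, 2].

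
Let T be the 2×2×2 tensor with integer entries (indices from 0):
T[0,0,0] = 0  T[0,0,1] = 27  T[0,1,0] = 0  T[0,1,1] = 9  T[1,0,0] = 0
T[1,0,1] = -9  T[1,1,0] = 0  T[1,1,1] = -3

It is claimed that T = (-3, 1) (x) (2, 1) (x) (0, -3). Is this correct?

No

Reconstruct entry (0,0,1) from the claimed factors: Σₗ aₗ[0]bₗ[0]cₗ[1] = (-3)·(2)·(-3) = 18, but T[0,0,1] = 27. The claim is false.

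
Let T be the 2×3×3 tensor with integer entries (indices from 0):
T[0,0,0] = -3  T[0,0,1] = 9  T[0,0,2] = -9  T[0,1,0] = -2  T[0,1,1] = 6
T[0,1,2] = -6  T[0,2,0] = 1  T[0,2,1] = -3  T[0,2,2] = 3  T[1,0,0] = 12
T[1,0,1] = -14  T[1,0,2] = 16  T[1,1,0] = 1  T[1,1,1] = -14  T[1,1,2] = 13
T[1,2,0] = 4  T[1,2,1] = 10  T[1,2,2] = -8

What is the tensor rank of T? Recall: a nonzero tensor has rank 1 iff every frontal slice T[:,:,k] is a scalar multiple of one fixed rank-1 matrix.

Lower bound: the mode-3 unfolding of T (rows indexed by k, columns by (i,j) = (0,0), (0,1), (0,2), (1,0), (1,1), (1,2)) is [[-3, -2, 1, 12, 1, 4], [9, 6, -3, -14, -14, 10], [-9, -6, 3, 16, 13, -8]].
There the 2×2 minor on rows k ∈ {0, 1}, columns (i,j) ∈ {(0,0), (1,0)} is det [[-3, 12], [9, -14]] = -66 ≠ 0, so this unfolding has rank ≥ 2; CP rank is at least every unfolding rank, so rank(T) ≥ 2. (Flattening ranks never certify an upper bound on CP rank; for that we must actually write T with 2 rank-1 terms.)
Upper bound — finding two terms. Write S_k = T[:,:,k] for the frontal slices: S₀ = [[-3, -2, 1], [12, 1, 4]], S₁ = [[9, 6, -3], [-14, -14, 10]], S₂ = [[-9, -6, 3], [16, 13, -8]].
If T = a₁ ⊗ b₁ ⊗ c₁ + a₂ ⊗ b₂ ⊗ c₂ then each S_k = c₁[k]·a₁b₁ᵀ + c₂[k]·a₂b₂ᵀ. S₀ and S₁ are linearly independent, so a₁b₁ᵀ and a₂b₂ᵀ must span the same plane of matrices: they are the rank-1 matrices of the form x·S₀ + y·S₁.
The 2×2 minor of x·S₀ + y·S₁ on rows {0,1}, columns {0,1} is 21·x² − 49·xy − 42·y² = 7·(x − 3·y)(3·x + 2·y), vanishing at (x:y) = (3:1) and (2:-3).
M₁ = 3·S₀ + S₁ = [[0, 0, 0], [22, -11, 22]] = 11·[0, 1][2, -1, 2]ᵀ and M₂ = 2·S₀ − 3·S₁ = [[-33, -22, 11], [66, 44, -22]] = (-11)·[1, -2][3, 2, -1]ᵀ, so take a₁ = [0, 1], b₁ = [2, -1, 2], a₂ = [1, -2], b₂ = [3, 2, -1].
Each slice is an integer combination of E₁ = a₁b₁ᵀ and E₂ = a₂b₂ᵀ: S₀ = 3·E₁ − E₂, S₁ = 2·E₁ + 3·E₂, S₂ = −E₁ − 3·E₂; reading off coefficients, c₁ = [3, 2, -1] and c₂ = [-1, 3, -3].
Hence T = [0, 1] ⊗ [2, -1, 2] ⊗ [3, 2, -1] + [1, -2] ⊗ [3, 2, -1] ⊗ [-1, 3, -3], so rank(T) ≤ 2.
These bounds meet, so rank(T) = 2.

2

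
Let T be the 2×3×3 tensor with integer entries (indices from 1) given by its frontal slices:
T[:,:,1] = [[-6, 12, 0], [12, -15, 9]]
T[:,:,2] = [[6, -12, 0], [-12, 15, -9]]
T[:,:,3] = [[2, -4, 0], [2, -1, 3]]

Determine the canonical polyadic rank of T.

Lower bound: the mode-1 unfolding of T (rows indexed by i, columns by (j,k) = (1,1), (1,2), (1,3), (2,1), (2,2), (2,3), (3,1), (3,2), (3,3)) is [[-6, 6, 2, 12, -12, -4, 0, 0, 0], [12, -12, 2, -15, 15, -1, 9, -9, 3]].
There the 2×2 minor on rows i ∈ {1, 2}, columns (j,k) ∈ {(1,1), (1,3)} is det [[-6, 2], [12, 2]] = -36 ≠ 0, so this unfolding has rank ≥ 2; CP rank is at least every unfolding rank, so rank(T) ≥ 2. (This is only a lower bound: in general the CP rank may exceed every unfolding rank, so we still need to exhibit 2 rank-1 terms summing to T.)
Upper bound — finding two terms. Write S_k = T[:,:,k] for the frontal slices: S₁ = [[-6, 12, 0], [12, -15, 9]], S₂ = [[6, -12, 0], [-12, 15, -9]], S₃ = [[2, -4, 0], [2, -1, 3]].
If T = a₁ ∘ b₁ ∘ c₁ + a₂ ∘ b₂ ∘ c₂ then each S_k = c₁[k]·a₁b₁ᵀ + c₂[k]·a₂b₂ᵀ. S₁ and S₃ are linearly independent, so a₁b₁ᵀ and a₂b₂ᵀ must span the same plane of matrices: they are the rank-1 matrices of the form x·S₁ + y·S₃.
The 2×2 minor of x·S₁ + y·S₃ on rows {1,2}, columns {1,2} is −54·x² + 6·y² = (-6)·(3·x − y)(3·x + y), vanishing at (x:y) = (1:3) and (1:-3).
M₁ = S₁ + 3·S₃ = [[0, 0, 0], [18, -18, 18]] = 18·[0, 1][1, -1, 1]ᵀ and M₂ = S₁ − 3·S₃ = [[-12, 24, 0], [6, -12, 0]] = (-6)·[2, -1][1, -2, 0]ᵀ, so take a₁ = [0, 1], b₁ = [1, -1, 1], a₂ = [2, -1], b₂ = [1, -2, 0].
Each slice is an integer combination of E₁ = a₁b₁ᵀ and E₂ = a₂b₂ᵀ: S₁ = 9·E₁ − 3·E₂, S₂ = −9·E₁ + 3·E₂, S₃ = 3·E₁ + E₂; reading off coefficients, c₁ = [9, -9, 3] and c₂ = [-3, 3, 1].
Hence T = [0, 1] ∘ [1, -1, 1] ∘ [9, -9, 3] + [2, -1] ∘ [1, -2, 0] ∘ [-3, 3, 1], so rank(T) ≤ 2.
These bounds meet, so rank(T) = 2.

2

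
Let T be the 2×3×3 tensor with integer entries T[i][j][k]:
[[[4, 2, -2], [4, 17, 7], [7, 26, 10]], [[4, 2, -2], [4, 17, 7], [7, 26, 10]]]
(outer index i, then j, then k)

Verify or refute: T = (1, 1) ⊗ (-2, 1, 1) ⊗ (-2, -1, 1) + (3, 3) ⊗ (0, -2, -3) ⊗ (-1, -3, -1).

Yes

Reconstruct entrywise from the claimed factors. For example, T[0,0,1] = 2 and Σₗ aₗ[0]bₗ[0]cₗ[1] = (1)·(-2)·(-1) + (3)·(0)·(-3) = 2; checking all 18 entries, every one matches. The claim holds.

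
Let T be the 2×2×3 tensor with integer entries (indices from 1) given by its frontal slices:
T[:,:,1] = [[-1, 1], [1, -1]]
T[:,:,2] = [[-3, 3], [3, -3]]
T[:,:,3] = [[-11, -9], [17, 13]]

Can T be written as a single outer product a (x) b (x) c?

No

The mode-2 unfolding of T (rows indexed by j, columns by (i,k) = (1,1), (1,2), (1,3), (2,1), (2,2), (2,3)) is [[-1, -3, -11, 1, 3, 17], [1, 3, -9, -1, -3, 13]].
There the 2×2 minor on rows j ∈ {1, 2}, columns (i,k) ∈ {(1,1), (1,3)} is det [[-1, -11], [1, -9]] = 20 ≠ 0, so this unfolding has rank ≥ 2; CP rank is at least every unfolding rank, so rank(T) ≥ 2.
In particular rank(T) ≥ 2 > 1, so T is not rank-1.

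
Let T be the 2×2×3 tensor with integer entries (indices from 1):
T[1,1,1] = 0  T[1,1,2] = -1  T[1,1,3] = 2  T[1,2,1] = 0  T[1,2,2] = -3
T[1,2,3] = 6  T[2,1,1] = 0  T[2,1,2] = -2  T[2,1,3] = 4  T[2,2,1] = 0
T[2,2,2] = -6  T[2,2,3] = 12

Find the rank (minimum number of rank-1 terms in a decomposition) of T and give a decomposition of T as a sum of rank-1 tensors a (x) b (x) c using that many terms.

Lower bound: T ≠ 0 (e.g. T[1,1,2] = -1), so rank(T) ≥ 1.
Upper bound: if T = a (x) b (x) c then every fibre of T is a multiple of the corresponding factor, so read the factors off the fibres through the nonzero entry T[1,1,2] = -1.
The mode-1 fibre T[:,1,2] = [-1, -2] gives a = (1, 2) (primitive direction); the mode-2 fibre T[1,:,2] = [-1, -3] gives b = (1, 3); then c[k] = T[1,1,k] / (a[1]·b[1]) = [0, -1, 2] / 1 = (0, -1, 2).
Expanding (1, 2) (x) (1, 3) (x) (0, -1, 2) reproduces all 12 entries of T, so T = (1, 2) (x) (1, 3) (x) (0, -1, 2) and rank(T) ≤ 1.
These bounds meet, so rank(T) = 1.

rank(T) = 1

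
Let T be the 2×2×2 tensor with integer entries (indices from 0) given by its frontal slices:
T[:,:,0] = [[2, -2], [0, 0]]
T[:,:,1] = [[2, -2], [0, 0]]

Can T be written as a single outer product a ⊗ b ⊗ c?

If T = a ⊗ b ⊗ c then every fibre of T is a multiple of the corresponding factor, so read the factors off the fibres through the nonzero entry T[0,0,0] = 2.
The mode-1 fibre T[:,0,0] = [2, 0] gives a = [1, 0] (primitive direction); the mode-2 fibre T[0,:,0] = [2, -2] gives b = [1, -1]; then c[k] = T[0,0,k] / (a[0]·b[0]) = [2, 2] / 1 = [2, 2].
Expanding [1, 0] ⊗ [1, -1] ⊗ [2, 2] reproduces all 8 entries of T, so T = [1, 0] ⊗ [1, -1] ⊗ [2, 2] and rank(T) ≤ 1.
Equivalently every frontal slice T[:,:,k] is c[k] times the rank-1 matrix [1, 0] ⊗ [1, -1]. So T has rank 1 (it is nonzero).

Yes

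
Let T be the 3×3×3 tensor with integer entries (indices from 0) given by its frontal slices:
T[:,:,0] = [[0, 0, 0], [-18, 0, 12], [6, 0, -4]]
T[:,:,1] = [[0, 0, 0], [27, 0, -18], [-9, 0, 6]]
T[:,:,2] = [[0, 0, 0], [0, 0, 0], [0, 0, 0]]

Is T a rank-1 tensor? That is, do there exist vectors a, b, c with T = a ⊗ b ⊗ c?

If T = a ⊗ b ⊗ c then every fibre of T is a multiple of the corresponding factor, so read the factors off the fibres through the nonzero entry T[1,0,0] = -18.
The mode-1 fibre T[:,0,0] = [0, -18, 6] gives a = [0, 3, -1] (primitive direction); the mode-2 fibre T[1,:,0] = [-18, 0, 12] gives b = [3, 0, -2]; then c[k] = T[1,0,k] / (a[1]·b[0]) = [-18, 27, 0] / 9 = [-2, 3, 0].
Expanding [0, 3, -1] ⊗ [3, 0, -2] ⊗ [-2, 3, 0] reproduces all 27 entries of T, so T = [0, 3, -1] ⊗ [3, 0, -2] ⊗ [-2, 3, 0] and rank(T) ≤ 1.
Equivalently every frontal slice T[:,:,k] is c[k] times the rank-1 matrix [0, 3, -1] ⊗ [3, 0, -2]. So T has rank 1 (it is nonzero).

Yes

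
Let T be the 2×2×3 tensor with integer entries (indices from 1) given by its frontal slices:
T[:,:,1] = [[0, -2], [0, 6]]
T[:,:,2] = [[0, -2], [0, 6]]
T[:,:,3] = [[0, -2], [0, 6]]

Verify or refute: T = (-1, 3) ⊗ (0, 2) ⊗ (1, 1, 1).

Yes

Reconstruct entrywise from the claimed factors. For example, T[2,1,3] = 0 and Σₗ aₗ[2]bₗ[1]cₗ[3] = (3)·(0)·(1) = 0; checking all 12 entries, every one matches. The claim holds.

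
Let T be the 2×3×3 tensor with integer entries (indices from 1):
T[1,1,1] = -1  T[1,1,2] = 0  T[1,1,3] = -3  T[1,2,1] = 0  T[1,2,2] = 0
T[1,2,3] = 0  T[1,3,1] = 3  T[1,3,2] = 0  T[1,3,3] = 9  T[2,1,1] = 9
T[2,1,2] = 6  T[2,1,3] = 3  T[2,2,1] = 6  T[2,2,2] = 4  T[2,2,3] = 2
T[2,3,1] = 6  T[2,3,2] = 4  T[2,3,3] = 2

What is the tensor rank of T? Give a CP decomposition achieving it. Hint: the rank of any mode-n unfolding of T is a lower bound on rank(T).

rank(T) = 2

Lower bound: the mode-1 unfolding of T (rows indexed by i, columns by (j,k) = (1,1), (1,2), (1,3), (2,1), (2,2), (2,3), (3,1), (3,2), (3,3)) is [[-1, 0, -3, 0, 0, 0, 3, 0, 9], [9, 6, 3, 6, 4, 2, 6, 4, 2]].
There the 2×2 minor on rows i ∈ {1, 2}, columns (j,k) ∈ {(1,1), (1,2)} is det [[-1, 0], [9, 6]] = -6 ≠ 0, so this unfolding has rank ≥ 2; CP rank is at least every unfolding rank, so rank(T) ≥ 2. (This is only a lower bound: in general the CP rank may exceed every unfolding rank, so we still need to exhibit 2 rank-1 terms summing to T.)
Upper bound — finding two terms. Write S_k = T[:,:,k] for the frontal slices: S₁ = [[-1, 0, 3], [9, 6, 6]], S₂ = [[0, 0, 0], [6, 4, 4]], S₃ = [[-3, 0, 9], [3, 2, 2]].
If T = a₁ (x) b₁ (x) c₁ + a₂ (x) b₂ (x) c₂ then each S_k = c₁[k]·a₁b₁ᵀ + c₂[k]·a₂b₂ᵀ. S₁ and S₂ are linearly independent, so a₁b₁ᵀ and a₂b₂ᵀ must span the same plane of matrices: they are the rank-1 matrices of the form x·S₁ + y·S₂.
The 2×2 minor of x·S₁ + y·S₂ on rows {1,2}, columns {1,2} is −6·x² − 4·xy = (-2)·(3·x + 2·y)(x), vanishing at (x:y) = (2:-3) and (0:1).
M₁ = 2·S₁ − 3·S₂ = [[-2, 0, 6], [0, 0, 0]] = (-2)·(1, 0)(1, 0, -3)ᵀ and M₂ = S₂ = [[0, 0, 0], [6, 4, 4]] = 2·(0, 1)(3, 2, 2)ᵀ, so take a₁ = (1, 0), b₁ = (1, 0, -3), a₂ = (0, 1), b₂ = (3, 2, 2).
Each slice is an integer combination of E₁ = a₁b₁ᵀ and E₂ = a₂b₂ᵀ: S₁ = −E₁ + 3·E₂, S₂ = 2·E₂, S₃ = −3·E₁ + E₂; reading off coefficients, c₁ = (-1, 0, -3) and c₂ = (3, 2, 1).
Hence T = (1, 0) (x) (1, 0, -3) (x) (-1, 0, -3) + (0, 1) (x) (3, 2, 2) (x) (3, 2, 1), so rank(T) ≤ 2.
These bounds meet, so rank(T) = 2.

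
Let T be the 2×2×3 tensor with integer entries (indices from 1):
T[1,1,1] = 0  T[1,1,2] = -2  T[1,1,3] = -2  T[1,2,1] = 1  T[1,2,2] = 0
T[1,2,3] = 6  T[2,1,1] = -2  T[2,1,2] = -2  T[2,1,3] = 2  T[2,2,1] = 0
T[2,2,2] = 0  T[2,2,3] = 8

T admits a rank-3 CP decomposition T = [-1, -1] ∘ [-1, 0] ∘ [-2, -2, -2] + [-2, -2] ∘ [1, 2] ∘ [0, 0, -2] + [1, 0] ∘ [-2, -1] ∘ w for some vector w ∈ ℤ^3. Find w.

Subtract the known terms from T to get the rank-1 residual R = [1, 0] ∘ [-2, -1] ∘ w, so R[i,j,k] = a[i]·b[j]·w[k]. Pick indices with nonzero a[1]·b[1] = (1)·(-2) = -2. Only the fibre through (1,1,·) is needed: R[1,1,:] = T[1,1,:] − Σₗ aₗ[1]bₗ[1]cₗ = [0, -2, -2] − (-1)·(-1)·[-2, -2, -2] − (-2)·(1)·[0, 0, -2] = [2, 0, -4]. Then w[k] = R[1,1,k] / -2 for each k, giving w = [2, 0, -4] / -2 = [-1, 0, 2].

w = [-1, 0, 2]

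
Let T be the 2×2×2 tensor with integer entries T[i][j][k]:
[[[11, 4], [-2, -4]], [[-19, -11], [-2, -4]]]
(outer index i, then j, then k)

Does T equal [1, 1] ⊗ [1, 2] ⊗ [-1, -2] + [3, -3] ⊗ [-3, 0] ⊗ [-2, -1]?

Reconstruct entry (0,0,0) from the claimed factors: Σₗ aₗ[0]bₗ[0]cₗ[0] = (1)·(1)·(-1) + (3)·(-3)·(-2) = 17, but T[0,0,0] = 11. The claim is false.

No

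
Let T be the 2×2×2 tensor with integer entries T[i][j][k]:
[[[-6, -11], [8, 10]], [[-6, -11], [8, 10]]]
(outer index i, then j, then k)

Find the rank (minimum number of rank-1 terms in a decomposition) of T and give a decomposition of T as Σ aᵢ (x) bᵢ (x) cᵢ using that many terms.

Lower bound: the mode-3 unfolding of T (rows indexed by k, columns by (i,j) = (0,0), (0,1), (1,0), (1,1)) is [[-6, 8, -6, 8], [-11, 10, -11, 10]].
There the 2×2 minor on rows k ∈ {0, 1}, columns (i,j) ∈ {(0,0), (0,1)} is det [[-6, 8], [-11, 10]] = 28 ≠ 0, so this unfolding has rank ≥ 2; CP rank is at least every unfolding rank, so rank(T) ≥ 2. (Flattening ranks never certify an upper bound on CP rank; for that we must actually write T with 2 rank-1 terms.)
Upper bound — finding two terms. Every mode-1 slice of T is a multiple of one matrix: T[i,:,:] = a[i]·M with a = [1, 1] and M = [[-6, -11], [8, 10]] (rows indexed by j, columns by k). So it suffices to write M as a sum of two rank-1 matrices.
Splitting M by its rows (j = 0, 1), M = [1, 0][-6, -11]ᵀ + [0, 1][8, 10]ᵀ.
Hence T = [1, 1] (x) [1, 0] (x) [-6, -11] + [1, 1] (x) [0, 1] (x) [8, 10], so rank(T) ≤ 2.
These bounds meet, so rank(T) = 2.

rank(T) = 2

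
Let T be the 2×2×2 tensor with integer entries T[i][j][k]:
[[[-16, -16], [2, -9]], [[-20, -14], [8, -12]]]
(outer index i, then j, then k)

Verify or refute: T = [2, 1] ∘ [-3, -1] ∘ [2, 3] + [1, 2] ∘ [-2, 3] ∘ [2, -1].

Reconstruct entry (1,0,0) from the claimed factors: Σₗ aₗ[1]bₗ[0]cₗ[0] = (1)·(-3)·(2) + (2)·(-2)·(2) = -14, but T[1,0,0] = -20. The claim is false.

No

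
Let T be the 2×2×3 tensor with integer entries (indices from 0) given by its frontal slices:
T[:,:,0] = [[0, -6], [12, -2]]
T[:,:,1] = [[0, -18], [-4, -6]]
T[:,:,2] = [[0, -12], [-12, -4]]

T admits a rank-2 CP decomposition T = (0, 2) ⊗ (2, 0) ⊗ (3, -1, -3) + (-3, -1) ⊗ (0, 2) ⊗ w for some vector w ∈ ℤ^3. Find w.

Subtract the known terms from T to get the rank-1 residual R = (-3, -1) ⊗ (0, 2) ⊗ w, so R[i,j,k] = a[i]·b[j]·w[k]. Pick indices with nonzero a[0]·b[1] = (-3)·(2) = -6. Only the fibre through (0,1,·) is needed: R[0,1,:] = T[0,1,:] − Σₗ aₗ[0]bₗ[1]cₗ = [-6, -18, -12] − (0)·(0)·(3, -1, -3) = [-6, -18, -12]. Then w[k] = R[0,1,k] / -6 for each k, giving w = [-6, -18, -12] / -6 = (1, 3, 2).

w = (1, 3, 2)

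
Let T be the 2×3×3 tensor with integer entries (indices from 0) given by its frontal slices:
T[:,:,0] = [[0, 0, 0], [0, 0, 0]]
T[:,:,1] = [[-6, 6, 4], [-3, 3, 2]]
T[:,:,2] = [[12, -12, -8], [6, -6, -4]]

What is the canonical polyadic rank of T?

Lower bound: T ≠ 0 (e.g. T[0,0,1] = -6), so rank(T) ≥ 1.
Upper bound: if T = a ⊗ b ⊗ c then every fibre of T is a multiple of the corresponding factor, so read the factors off the fibres through the nonzero entry T[0,0,1] = -6.
The mode-1 fibre T[:,0,1] = [-6, -3] gives a = [2, 1] (primitive direction); the mode-2 fibre T[0,:,1] = [-6, 6, 4] gives b = [3, -3, -2]; then c[k] = T[0,0,k] / (a[0]·b[0]) = [0, -6, 12] / 6 = [0, -1, 2].
Expanding [2, 1] ⊗ [3, -3, -2] ⊗ [0, -1, 2] reproduces all 18 entries of T, so T = [2, 1] ⊗ [3, -3, -2] ⊗ [0, -1, 2] and rank(T) ≤ 1.
These bounds meet, so rank(T) = 1.
Check entry T[0,0,2] = 12: (2)·(3)·(2) = 12.

1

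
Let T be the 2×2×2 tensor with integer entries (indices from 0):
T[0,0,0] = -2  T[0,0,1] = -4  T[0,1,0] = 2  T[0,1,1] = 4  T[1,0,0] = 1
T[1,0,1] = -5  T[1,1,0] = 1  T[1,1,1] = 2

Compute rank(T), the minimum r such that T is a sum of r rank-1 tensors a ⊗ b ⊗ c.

2

Lower bound: the mode-3 unfolding of T (rows indexed by k, columns by (i,j) = (0,0), (0,1), (1,0), (1,1)) is [[-2, 2, 1, 1], [-4, 4, -5, 2]].
There the 2×2 minor on rows k ∈ {0, 1}, columns (i,j) ∈ {(0,0), (1,0)} is det [[-2, 1], [-4, -5]] = 14 ≠ 0, so this unfolding has rank ≥ 2; CP rank is at least every unfolding rank, so rank(T) ≥ 2. (This is only a lower bound: in general the CP rank may exceed every unfolding rank, so we still need to exhibit 2 rank-1 terms summing to T.)
Upper bound — finding two terms. Write S_k = T[:,:,k] for the frontal slices: S₀ = [[-2, 2], [1, 1]], S₁ = [[-4, 4], [-5, 2]].
If T = a₁ ⊗ b₁ ⊗ c₁ + a₂ ⊗ b₂ ⊗ c₂ then each S_k = c₁[k]·a₁b₁ᵀ + c₂[k]·a₂b₂ᵀ. S₀ and S₁ are linearly independent, so a₁b₁ᵀ and a₂b₂ᵀ must span the same plane of matrices: they are the rank-1 matrices of the form x·S₀ + y·S₁.
det(x·S₀ + y·S₁) is −4·x² − 2·xy + 12·y² = (-2)·(2·x − 3·y)(x + 2·y), vanishing at (x:y) = (3:2) and (2:-1).
M₁ = 3·S₀ + 2·S₁ = [[-14, 14], [-7, 7]] = (-7)·[2, 1][1, -1]ᵀ and M₂ = 2·S₀ − S₁ = [[0, 0], [7, 0]] = 7·[0, 1][1, 0]ᵀ, so take a₁ = [2, 1], b₁ = [1, -1], a₂ = [0, 1], b₂ = [1, 0].
Each slice is an integer combination of E₁ = a₁b₁ᵀ and E₂ = a₂b₂ᵀ: S₀ = −E₁ + 2·E₂, S₁ = −2·E₁ − 3·E₂; reading off coefficients, c₁ = [-1, -2] and c₂ = [2, -3].
Hence T = [2, 1] ⊗ [1, -1] ⊗ [-1, -2] + [0, 1] ⊗ [1, 0] ⊗ [2, -3], so rank(T) ≤ 2.
These bounds meet, so rank(T) = 2.
Check entry T[0,1,0] = 2: (2)·(-1)·(-1) + (0)·(0)·(2) = 2.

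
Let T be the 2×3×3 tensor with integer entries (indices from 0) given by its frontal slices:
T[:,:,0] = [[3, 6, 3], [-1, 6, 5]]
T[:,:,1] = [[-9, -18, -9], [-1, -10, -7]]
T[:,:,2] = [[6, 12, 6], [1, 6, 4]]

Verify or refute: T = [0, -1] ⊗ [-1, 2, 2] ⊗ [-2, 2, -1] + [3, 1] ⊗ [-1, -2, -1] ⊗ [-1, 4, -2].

No

Reconstruct entry (0,0,1) from the claimed factors: Σₗ aₗ[0]bₗ[0]cₗ[1] = (0)·(-1)·(2) + (3)·(-1)·(4) = -12, but T[0,0,1] = -9. The claim is false.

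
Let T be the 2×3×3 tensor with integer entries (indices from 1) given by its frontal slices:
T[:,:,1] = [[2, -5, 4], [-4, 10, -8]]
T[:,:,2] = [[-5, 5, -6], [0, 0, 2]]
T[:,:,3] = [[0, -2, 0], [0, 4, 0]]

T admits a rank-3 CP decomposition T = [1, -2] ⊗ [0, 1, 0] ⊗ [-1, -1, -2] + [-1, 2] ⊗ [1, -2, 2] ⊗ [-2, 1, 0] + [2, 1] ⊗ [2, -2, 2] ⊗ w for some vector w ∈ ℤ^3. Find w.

w = [0, -1, 0]

Subtract the known terms from T to get the rank-1 residual R = [2, 1] ⊗ [2, -2, 2] ⊗ w, so R[i,j,k] = a[i]·b[j]·w[k]. Pick indices with nonzero a[1]·b[1] = (2)·(2) = 4. Only the fibre through (1,1,·) is needed: R[1,1,:] = T[1,1,:] − Σₗ aₗ[1]bₗ[1]cₗ = [2, -5, 0] − (1)·(0)·[-1, -1, -2] − (-1)·(1)·[-2, 1, 0] = [0, -4, 0]. Then w[k] = R[1,1,k] / 4 for each k, giving w = [0, -4, 0] / 4 = [0, -1, 0].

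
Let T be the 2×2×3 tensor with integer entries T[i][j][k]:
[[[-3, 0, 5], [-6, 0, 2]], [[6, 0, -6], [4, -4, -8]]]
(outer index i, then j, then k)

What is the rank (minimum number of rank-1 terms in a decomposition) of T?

Lower bound: the mode-3 unfolding of T (rows indexed by k, columns by (i,j) = (0,0), (0,1), (1,0), (1,1)) is [[-3, -6, 6, 4], [0, 0, 0, -4], [5, 2, -6, -8]].
There the 3×3 minor on rows k ∈ {0, 1, 2}, columns (i,j) ∈ {(0,0), (0,1), (1,1)} is det [[-3, -6, 4], [0, 0, -4], [5, 2, -8]] = 96 ≠ 0, so this unfolding has rank ≥ 3; CP rank is at least every unfolding rank, so rank(T) ≥ 3. (Flattening ranks never certify an upper bound on CP rank; for that we must actually write T with 3 rank-1 terms.)
Upper bound: T is a sum of 3 rank-1 terms, T = [1, -2] ⊗ [1, 2] ⊗ [-1, 1, 2] + [1, -1] ⊗ [1, 0] ⊗ [-4, -2, 2] + [1, 0] ⊗ [1, -2] ⊗ [2, 1, 1] (one valid choice — decompositions are not unique — normalised so each a, b is primitive with positive first nonzero entry; check it by expanding all entries), so rank(T) ≤ 3.
These bounds meet, so rank(T) = 3.
Check entry T[1,0,0] = 6: (-2)·(1)·(-1) + (-1)·(1)·(-4) + (0)·(1)·(2) = 6.

3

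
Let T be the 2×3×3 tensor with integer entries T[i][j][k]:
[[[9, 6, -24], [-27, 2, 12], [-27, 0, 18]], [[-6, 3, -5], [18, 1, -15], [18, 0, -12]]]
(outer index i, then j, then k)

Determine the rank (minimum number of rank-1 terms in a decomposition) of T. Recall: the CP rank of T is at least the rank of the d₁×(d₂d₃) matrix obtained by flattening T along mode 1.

2

Lower bound: the mode-3 unfolding of T (rows indexed by k, columns by (i,j) = (0,0), (0,1), (0,2), (1,0), (1,1), (1,2)) is [[9, -27, -27, -6, 18, 18], [6, 2, 0, 3, 1, 0], [-24, 12, 18, -5, -15, -12]].
There the 2×2 minor on rows k ∈ {0, 1}, columns (i,j) ∈ {(0,0), (0,1)} is det [[9, -27], [6, 2]] = 180 ≠ 0, so this unfolding has rank ≥ 2; CP rank is at least every unfolding rank, so rank(T) ≥ 2. (Unfolding ranks only ever bound the CP rank from below — rank(T) can be strictly larger than all of them — so the matching upper bound has to come from an explicit 2-term decomposition.)
Upper bound — finding two terms. Write S_k = T[:,:,k] for the frontal slices: S₀ = [[9, -27, -27], [-6, 18, 18]], S₁ = [[6, 2, 0], [3, 1, 0]], S₂ = [[-24, 12, 18], [-5, -15, -12]].
If T = a₁ ⊗ b₁ ⊗ c₁ + a₂ ⊗ b₂ ⊗ c₂ then each S_k = c₁[k]·a₁b₁ᵀ + c₂[k]·a₂b₂ᵀ. S₀ and S₁ are linearly independent, so a₁b₁ᵀ and a₂b₂ᵀ must span the same plane of matrices: they are the rank-1 matrices of the form x·S₀ + y·S₁.
The 2×2 minor of x·S₀ + y·S₁ on rows {0,1}, columns {0,1} is 210·xy = 210·(y)(x), vanishing at (x:y) = (1:0) and (0:1).
M₁ = S₀ = [[9, -27, -27], [-6, 18, 18]] = 3·[3, -2][1, -3, -3]ᵀ and M₂ = S₁ = [[6, 2, 0], [3, 1, 0]] = [2, 1][3, 1, 0]ᵀ, so take a₁ = [3, -2], b₁ = [1, -3, -3], a₂ = [2, 1], b₂ = [3, 1, 0].
Each slice is an integer combination of E₁ = a₁b₁ᵀ and E₂ = a₂b₂ᵀ: S₀ = 3·E₁, S₁ = E₂, S₂ = −2·E₁ − 3·E₂; reading off coefficients, c₁ = [3, 0, -2] and c₂ = [0, 1, -3].
Hence T = [3, -2] ⊗ [1, -3, -3] ⊗ [3, 0, -2] + [2, 1] ⊗ [3, 1, 0] ⊗ [0, 1, -3], so rank(T) ≤ 2.
These bounds meet, so rank(T) = 2.
Check entry T[0,2,0] = -27: (3)·(-3)·(3) + (2)·(0)·(0) = -27.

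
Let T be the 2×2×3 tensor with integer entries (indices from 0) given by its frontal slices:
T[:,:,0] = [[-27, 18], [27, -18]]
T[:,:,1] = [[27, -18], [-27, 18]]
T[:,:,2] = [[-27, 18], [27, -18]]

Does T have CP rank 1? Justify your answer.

Yes

If T = a ⊗ b ⊗ c then every fibre of T is a multiple of the corresponding factor, so read the factors off the fibres through the nonzero entry T[0,0,0] = -27.
The mode-1 fibre T[:,0,0] = [-27, 27] gives a = (1, -1) (primitive direction); the mode-2 fibre T[0,:,0] = [-27, 18] gives b = (3, -2); then c[k] = T[0,0,k] / (a[0]·b[0]) = [-27, 27, -27] / 3 = (-9, 9, -9).
Expanding (1, -1) ⊗ (3, -2) ⊗ (-9, 9, -9) reproduces all 12 entries of T, so T = (1, -1) ⊗ (3, -2) ⊗ (-9, 9, -9) and rank(T) ≤ 1.
Equivalently every frontal slice T[:,:,k] is c[k] times the rank-1 matrix (1, -1) ⊗ (3, -2). So T has rank 1 (it is nonzero).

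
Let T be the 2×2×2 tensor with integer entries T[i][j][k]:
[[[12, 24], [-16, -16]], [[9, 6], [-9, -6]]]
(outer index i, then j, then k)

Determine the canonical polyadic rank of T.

Lower bound: the mode-3 unfolding of T (rows indexed by k, columns by (i,j) = (0,0), (0,1), (1,0), (1,1)) is [[12, -16, 9, -9], [24, -16, 6, -6]].
There the 2×2 minor on rows k ∈ {0, 1}, columns (i,j) ∈ {(0,0), (0,1)} is det [[12, -16], [24, -16]] = 192 ≠ 0, so this unfolding has rank ≥ 2; CP rank is at least every unfolding rank, so rank(T) ≥ 2. (Flattening ranks never certify an upper bound on CP rank; for that we must actually write T with 2 rank-1 terms.)
Upper bound — finding two terms. Write S_k = T[:,:,k] for the frontal slices: S₀ = [[12, -16], [9, -9]], S₁ = [[24, -16], [6, -6]].
If T = a₁ (x) b₁ (x) c₁ + a₂ (x) b₂ (x) c₂ then each S_k = c₁[k]·a₁b₁ᵀ + c₂[k]·a₂b₂ᵀ. S₀ and S₁ are linearly independent, so a₁b₁ᵀ and a₂b₂ᵀ must span the same plane of matrices: they are the rank-1 matrices of the form x·S₀ + y·S₁.
det(x·S₀ + y·S₁) is 36·x² − 48·xy − 48·y² = 12·(x − 2·y)(3·x + 2·y), vanishing at (x:y) = (2:1) and (2:-3).
M₁ = 2·S₀ + S₁ = [[48, -48], [24, -24]] = 24·(2, 1)(1, -1)ᵀ and M₂ = 2·S₀ − 3·S₁ = [[-48, 16], [0, 0]] = (-16)·(1, 0)(3, -1)ᵀ, so take a₁ = (2, 1), b₁ = (1, -1), a₂ = (1, 0), b₂ = (3, -1).
Each slice is an integer combination of E₁ = a₁b₁ᵀ and E₂ = a₂b₂ᵀ: S₀ = 9·E₁ − 2·E₂, S₁ = 6·E₁ + 4·E₂; reading off coefficients, c₁ = (9, 6) and c₂ = (-2, 4).
Hence T = (2, 1) (x) (1, -1) (x) (9, 6) + (1, 0) (x) (3, -1) (x) (-2, 4), so rank(T) ≤ 2.
These bounds meet, so rank(T) = 2.
Check entry T[0,0,0] = 12: (2)·(1)·(9) + (1)·(3)·(-2) = 12.

2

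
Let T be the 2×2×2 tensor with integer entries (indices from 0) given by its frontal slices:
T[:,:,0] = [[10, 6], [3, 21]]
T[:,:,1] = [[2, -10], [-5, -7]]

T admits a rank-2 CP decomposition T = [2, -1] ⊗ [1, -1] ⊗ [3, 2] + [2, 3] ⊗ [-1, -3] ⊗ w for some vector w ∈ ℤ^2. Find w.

Subtract the known terms from T to get the rank-1 residual R = [2, 3] ⊗ [-1, -3] ⊗ w, so R[i,j,k] = a[i]·b[j]·w[k]. Pick indices with nonzero a[0]·b[0] = (2)·(-1) = -2. Only the fibre through (0,0,·) is needed: R[0,0,:] = T[0,0,:] − Σₗ aₗ[0]bₗ[0]cₗ = [10, 2] − (2)·(1)·[3, 2] = [4, -2]. Then w[k] = R[0,0,k] / -2 for each k, giving w = [4, -2] / -2 = [-2, 1].

w = [-2, 1]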